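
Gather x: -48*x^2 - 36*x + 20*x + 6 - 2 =-48*x^2 - 16*x + 4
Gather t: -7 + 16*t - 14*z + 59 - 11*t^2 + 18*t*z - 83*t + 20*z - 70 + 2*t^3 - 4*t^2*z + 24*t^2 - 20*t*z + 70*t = 2*t^3 + t^2*(13 - 4*z) + t*(3 - 2*z) + 6*z - 18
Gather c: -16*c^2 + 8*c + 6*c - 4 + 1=-16*c^2 + 14*c - 3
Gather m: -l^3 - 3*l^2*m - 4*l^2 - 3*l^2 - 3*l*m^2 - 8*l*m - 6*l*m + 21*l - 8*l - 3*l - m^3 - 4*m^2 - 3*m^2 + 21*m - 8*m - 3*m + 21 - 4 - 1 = -l^3 - 7*l^2 + 10*l - m^3 + m^2*(-3*l - 7) + m*(-3*l^2 - 14*l + 10) + 16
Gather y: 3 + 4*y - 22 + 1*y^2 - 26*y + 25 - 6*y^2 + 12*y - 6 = -5*y^2 - 10*y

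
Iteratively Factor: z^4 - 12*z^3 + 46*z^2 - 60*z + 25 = (z - 1)*(z^3 - 11*z^2 + 35*z - 25) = (z - 1)^2*(z^2 - 10*z + 25) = (z - 5)*(z - 1)^2*(z - 5)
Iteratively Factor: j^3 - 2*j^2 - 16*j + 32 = (j - 4)*(j^2 + 2*j - 8) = (j - 4)*(j + 4)*(j - 2)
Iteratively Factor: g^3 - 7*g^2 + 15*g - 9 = (g - 1)*(g^2 - 6*g + 9) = (g - 3)*(g - 1)*(g - 3)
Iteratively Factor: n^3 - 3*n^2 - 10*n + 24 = (n - 2)*(n^2 - n - 12) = (n - 4)*(n - 2)*(n + 3)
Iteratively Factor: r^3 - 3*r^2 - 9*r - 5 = (r + 1)*(r^2 - 4*r - 5) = (r - 5)*(r + 1)*(r + 1)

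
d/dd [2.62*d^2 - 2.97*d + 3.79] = 5.24*d - 2.97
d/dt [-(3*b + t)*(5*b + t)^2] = (-11*b - 3*t)*(5*b + t)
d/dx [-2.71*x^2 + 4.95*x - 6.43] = 4.95 - 5.42*x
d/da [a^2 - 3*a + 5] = 2*a - 3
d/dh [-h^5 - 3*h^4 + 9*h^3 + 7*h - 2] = -5*h^4 - 12*h^3 + 27*h^2 + 7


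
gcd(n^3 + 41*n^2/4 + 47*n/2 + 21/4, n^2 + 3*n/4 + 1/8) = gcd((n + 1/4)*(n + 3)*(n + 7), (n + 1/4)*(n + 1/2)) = n + 1/4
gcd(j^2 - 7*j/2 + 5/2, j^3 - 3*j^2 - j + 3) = j - 1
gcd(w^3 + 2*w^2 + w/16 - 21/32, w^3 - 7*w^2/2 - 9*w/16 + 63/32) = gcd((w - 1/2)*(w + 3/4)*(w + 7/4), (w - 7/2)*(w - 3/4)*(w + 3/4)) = w + 3/4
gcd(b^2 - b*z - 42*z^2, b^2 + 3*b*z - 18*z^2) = b + 6*z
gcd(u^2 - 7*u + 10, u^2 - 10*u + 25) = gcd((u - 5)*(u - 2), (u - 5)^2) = u - 5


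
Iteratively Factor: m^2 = (m)*(m)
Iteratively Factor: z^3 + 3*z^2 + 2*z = (z + 2)*(z^2 + z) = z*(z + 2)*(z + 1)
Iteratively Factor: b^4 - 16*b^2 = (b - 4)*(b^3 + 4*b^2) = b*(b - 4)*(b^2 + 4*b) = b*(b - 4)*(b + 4)*(b)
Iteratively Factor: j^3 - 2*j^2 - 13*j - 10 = (j + 2)*(j^2 - 4*j - 5) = (j - 5)*(j + 2)*(j + 1)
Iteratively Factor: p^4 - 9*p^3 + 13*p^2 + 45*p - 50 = (p - 5)*(p^3 - 4*p^2 - 7*p + 10) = (p - 5)*(p + 2)*(p^2 - 6*p + 5) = (p - 5)*(p - 1)*(p + 2)*(p - 5)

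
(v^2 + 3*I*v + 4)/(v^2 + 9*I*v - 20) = (v - I)/(v + 5*I)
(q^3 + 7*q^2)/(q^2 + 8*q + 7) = q^2/(q + 1)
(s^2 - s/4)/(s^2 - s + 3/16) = 4*s/(4*s - 3)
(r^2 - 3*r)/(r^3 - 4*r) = (r - 3)/(r^2 - 4)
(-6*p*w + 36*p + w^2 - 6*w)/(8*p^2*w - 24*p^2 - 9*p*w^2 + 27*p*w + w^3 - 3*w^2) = (-6*p*w + 36*p + w^2 - 6*w)/(8*p^2*w - 24*p^2 - 9*p*w^2 + 27*p*w + w^3 - 3*w^2)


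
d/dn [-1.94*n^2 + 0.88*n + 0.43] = 0.88 - 3.88*n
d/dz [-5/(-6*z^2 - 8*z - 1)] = 20*(-3*z - 2)/(6*z^2 + 8*z + 1)^2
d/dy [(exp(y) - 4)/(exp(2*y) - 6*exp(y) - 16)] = (-2*(exp(y) - 4)*(exp(y) - 3) + exp(2*y) - 6*exp(y) - 16)*exp(y)/(-exp(2*y) + 6*exp(y) + 16)^2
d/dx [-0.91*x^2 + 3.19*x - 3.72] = 3.19 - 1.82*x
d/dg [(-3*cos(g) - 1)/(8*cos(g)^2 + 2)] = -(4*sin(2*g) + 3*sin(3*g))/(2*(2*cos(2*g) + 3)^2)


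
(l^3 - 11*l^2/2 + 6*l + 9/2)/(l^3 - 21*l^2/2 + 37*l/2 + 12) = (l - 3)/(l - 8)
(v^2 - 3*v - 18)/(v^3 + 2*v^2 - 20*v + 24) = (v^2 - 3*v - 18)/(v^3 + 2*v^2 - 20*v + 24)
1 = 1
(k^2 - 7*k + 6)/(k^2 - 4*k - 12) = (k - 1)/(k + 2)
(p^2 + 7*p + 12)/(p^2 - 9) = (p + 4)/(p - 3)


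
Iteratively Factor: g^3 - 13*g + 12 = (g + 4)*(g^2 - 4*g + 3) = (g - 3)*(g + 4)*(g - 1)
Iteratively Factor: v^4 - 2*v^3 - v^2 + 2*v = (v - 1)*(v^3 - v^2 - 2*v) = (v - 2)*(v - 1)*(v^2 + v) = (v - 2)*(v - 1)*(v + 1)*(v)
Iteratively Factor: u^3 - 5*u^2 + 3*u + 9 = (u - 3)*(u^2 - 2*u - 3) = (u - 3)*(u + 1)*(u - 3)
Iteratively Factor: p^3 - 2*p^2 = (p)*(p^2 - 2*p) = p*(p - 2)*(p)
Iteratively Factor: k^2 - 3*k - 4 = (k + 1)*(k - 4)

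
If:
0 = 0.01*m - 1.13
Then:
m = 113.00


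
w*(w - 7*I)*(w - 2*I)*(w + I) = w^4 - 8*I*w^3 - 5*w^2 - 14*I*w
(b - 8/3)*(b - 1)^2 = b^3 - 14*b^2/3 + 19*b/3 - 8/3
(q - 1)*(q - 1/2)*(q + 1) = q^3 - q^2/2 - q + 1/2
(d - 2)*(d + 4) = d^2 + 2*d - 8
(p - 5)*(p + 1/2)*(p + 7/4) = p^3 - 11*p^2/4 - 83*p/8 - 35/8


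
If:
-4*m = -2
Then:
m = 1/2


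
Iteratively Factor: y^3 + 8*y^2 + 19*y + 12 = (y + 1)*(y^2 + 7*y + 12) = (y + 1)*(y + 4)*(y + 3)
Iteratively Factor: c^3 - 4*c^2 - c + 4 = (c + 1)*(c^2 - 5*c + 4) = (c - 1)*(c + 1)*(c - 4)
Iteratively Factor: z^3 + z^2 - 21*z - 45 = (z + 3)*(z^2 - 2*z - 15) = (z + 3)^2*(z - 5)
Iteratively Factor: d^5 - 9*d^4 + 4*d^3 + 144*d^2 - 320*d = (d + 4)*(d^4 - 13*d^3 + 56*d^2 - 80*d) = (d - 4)*(d + 4)*(d^3 - 9*d^2 + 20*d) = (d - 5)*(d - 4)*(d + 4)*(d^2 - 4*d) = (d - 5)*(d - 4)^2*(d + 4)*(d)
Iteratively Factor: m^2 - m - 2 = (m - 2)*(m + 1)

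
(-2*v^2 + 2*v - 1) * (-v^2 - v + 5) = 2*v^4 - 11*v^2 + 11*v - 5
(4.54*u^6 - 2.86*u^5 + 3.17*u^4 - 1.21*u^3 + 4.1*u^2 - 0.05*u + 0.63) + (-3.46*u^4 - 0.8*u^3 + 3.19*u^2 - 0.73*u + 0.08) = 4.54*u^6 - 2.86*u^5 - 0.29*u^4 - 2.01*u^3 + 7.29*u^2 - 0.78*u + 0.71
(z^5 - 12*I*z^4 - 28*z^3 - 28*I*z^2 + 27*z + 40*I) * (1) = z^5 - 12*I*z^4 - 28*z^3 - 28*I*z^2 + 27*z + 40*I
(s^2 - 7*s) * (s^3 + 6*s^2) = s^5 - s^4 - 42*s^3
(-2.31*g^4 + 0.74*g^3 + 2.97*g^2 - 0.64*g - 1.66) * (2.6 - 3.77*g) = 8.7087*g^5 - 8.7958*g^4 - 9.2729*g^3 + 10.1348*g^2 + 4.5942*g - 4.316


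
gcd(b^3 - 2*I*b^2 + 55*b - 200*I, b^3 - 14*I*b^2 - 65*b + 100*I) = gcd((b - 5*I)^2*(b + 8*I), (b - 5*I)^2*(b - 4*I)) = b^2 - 10*I*b - 25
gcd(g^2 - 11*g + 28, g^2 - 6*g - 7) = g - 7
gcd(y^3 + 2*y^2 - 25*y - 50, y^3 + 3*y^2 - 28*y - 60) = y^2 - 3*y - 10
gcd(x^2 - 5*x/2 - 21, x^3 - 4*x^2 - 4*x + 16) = 1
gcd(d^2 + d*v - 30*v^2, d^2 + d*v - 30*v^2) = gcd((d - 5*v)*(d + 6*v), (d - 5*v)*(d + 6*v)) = -d^2 - d*v + 30*v^2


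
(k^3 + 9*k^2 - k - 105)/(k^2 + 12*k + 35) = k - 3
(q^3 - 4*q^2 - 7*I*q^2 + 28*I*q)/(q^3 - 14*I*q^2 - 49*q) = (q - 4)/(q - 7*I)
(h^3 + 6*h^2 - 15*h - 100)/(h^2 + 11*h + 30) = (h^2 + h - 20)/(h + 6)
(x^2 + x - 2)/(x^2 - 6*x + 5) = (x + 2)/(x - 5)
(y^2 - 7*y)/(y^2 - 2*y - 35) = y/(y + 5)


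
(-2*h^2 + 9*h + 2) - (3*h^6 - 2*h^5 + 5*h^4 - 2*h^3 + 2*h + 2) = -3*h^6 + 2*h^5 - 5*h^4 + 2*h^3 - 2*h^2 + 7*h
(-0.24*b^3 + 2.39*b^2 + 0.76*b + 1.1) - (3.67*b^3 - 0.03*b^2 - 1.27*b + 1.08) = -3.91*b^3 + 2.42*b^2 + 2.03*b + 0.02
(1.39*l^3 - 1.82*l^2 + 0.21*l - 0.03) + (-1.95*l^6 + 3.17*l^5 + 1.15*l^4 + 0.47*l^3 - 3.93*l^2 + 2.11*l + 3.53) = -1.95*l^6 + 3.17*l^5 + 1.15*l^4 + 1.86*l^3 - 5.75*l^2 + 2.32*l + 3.5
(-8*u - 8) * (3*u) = -24*u^2 - 24*u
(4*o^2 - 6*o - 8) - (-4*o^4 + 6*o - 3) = 4*o^4 + 4*o^2 - 12*o - 5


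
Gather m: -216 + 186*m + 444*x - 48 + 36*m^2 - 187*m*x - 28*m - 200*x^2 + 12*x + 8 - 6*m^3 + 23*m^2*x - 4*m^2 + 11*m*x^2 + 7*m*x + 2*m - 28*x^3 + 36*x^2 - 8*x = -6*m^3 + m^2*(23*x + 32) + m*(11*x^2 - 180*x + 160) - 28*x^3 - 164*x^2 + 448*x - 256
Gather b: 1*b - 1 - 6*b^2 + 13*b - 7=-6*b^2 + 14*b - 8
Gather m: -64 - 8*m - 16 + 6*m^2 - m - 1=6*m^2 - 9*m - 81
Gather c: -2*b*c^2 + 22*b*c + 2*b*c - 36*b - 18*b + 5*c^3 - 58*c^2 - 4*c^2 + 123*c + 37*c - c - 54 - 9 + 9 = -54*b + 5*c^3 + c^2*(-2*b - 62) + c*(24*b + 159) - 54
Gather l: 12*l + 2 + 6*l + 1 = 18*l + 3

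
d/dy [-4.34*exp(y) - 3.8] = -4.34*exp(y)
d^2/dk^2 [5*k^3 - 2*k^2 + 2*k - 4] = 30*k - 4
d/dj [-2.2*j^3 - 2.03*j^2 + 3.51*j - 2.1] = -6.6*j^2 - 4.06*j + 3.51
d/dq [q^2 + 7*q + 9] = 2*q + 7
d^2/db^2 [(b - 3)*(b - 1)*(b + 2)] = 6*b - 4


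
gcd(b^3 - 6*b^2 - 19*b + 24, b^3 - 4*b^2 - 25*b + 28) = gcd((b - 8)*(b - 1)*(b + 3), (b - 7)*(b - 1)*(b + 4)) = b - 1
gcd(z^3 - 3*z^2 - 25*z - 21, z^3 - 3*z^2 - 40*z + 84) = z - 7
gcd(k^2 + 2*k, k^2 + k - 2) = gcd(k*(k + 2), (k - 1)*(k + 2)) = k + 2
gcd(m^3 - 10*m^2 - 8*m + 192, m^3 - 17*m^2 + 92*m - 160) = m - 8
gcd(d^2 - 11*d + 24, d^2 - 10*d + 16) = d - 8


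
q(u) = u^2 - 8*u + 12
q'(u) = 2*u - 8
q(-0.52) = 16.43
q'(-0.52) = -9.04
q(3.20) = -3.36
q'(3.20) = -1.60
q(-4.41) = 66.73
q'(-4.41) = -16.82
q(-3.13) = 46.84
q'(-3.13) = -14.26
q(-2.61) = 39.69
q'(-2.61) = -13.22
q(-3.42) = 51.06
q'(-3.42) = -14.84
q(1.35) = 3.02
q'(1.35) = -5.30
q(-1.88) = 30.57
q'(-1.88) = -11.76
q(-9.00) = 165.00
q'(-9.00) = -26.00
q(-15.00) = 357.00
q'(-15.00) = -38.00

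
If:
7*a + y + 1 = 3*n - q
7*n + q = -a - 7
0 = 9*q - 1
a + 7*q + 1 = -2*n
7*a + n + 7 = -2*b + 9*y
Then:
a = 16/45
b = -3133/90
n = -16/15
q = 1/9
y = -34/5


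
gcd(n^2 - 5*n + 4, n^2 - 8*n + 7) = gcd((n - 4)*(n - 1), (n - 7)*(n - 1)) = n - 1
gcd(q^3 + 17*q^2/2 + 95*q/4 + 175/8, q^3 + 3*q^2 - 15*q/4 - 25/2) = q^2 + 5*q + 25/4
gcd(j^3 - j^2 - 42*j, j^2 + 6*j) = j^2 + 6*j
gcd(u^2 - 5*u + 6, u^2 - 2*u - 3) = u - 3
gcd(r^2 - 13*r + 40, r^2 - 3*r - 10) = r - 5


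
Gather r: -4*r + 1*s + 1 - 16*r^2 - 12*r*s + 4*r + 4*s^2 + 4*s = -16*r^2 - 12*r*s + 4*s^2 + 5*s + 1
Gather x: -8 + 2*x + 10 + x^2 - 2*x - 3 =x^2 - 1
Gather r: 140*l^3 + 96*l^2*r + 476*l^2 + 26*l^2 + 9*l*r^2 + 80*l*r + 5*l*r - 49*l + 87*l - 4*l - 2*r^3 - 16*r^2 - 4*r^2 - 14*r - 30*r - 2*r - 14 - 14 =140*l^3 + 502*l^2 + 34*l - 2*r^3 + r^2*(9*l - 20) + r*(96*l^2 + 85*l - 46) - 28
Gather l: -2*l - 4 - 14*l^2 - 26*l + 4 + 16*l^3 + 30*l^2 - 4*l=16*l^3 + 16*l^2 - 32*l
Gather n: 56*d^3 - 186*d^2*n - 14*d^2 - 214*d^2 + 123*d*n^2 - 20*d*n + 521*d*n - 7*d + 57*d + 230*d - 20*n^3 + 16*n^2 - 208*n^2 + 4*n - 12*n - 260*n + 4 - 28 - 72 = 56*d^3 - 228*d^2 + 280*d - 20*n^3 + n^2*(123*d - 192) + n*(-186*d^2 + 501*d - 268) - 96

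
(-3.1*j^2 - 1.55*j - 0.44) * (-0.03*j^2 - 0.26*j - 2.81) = 0.093*j^4 + 0.8525*j^3 + 9.1272*j^2 + 4.4699*j + 1.2364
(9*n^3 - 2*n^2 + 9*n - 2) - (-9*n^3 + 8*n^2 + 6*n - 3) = 18*n^3 - 10*n^2 + 3*n + 1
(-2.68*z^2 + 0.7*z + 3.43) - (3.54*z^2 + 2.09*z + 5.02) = -6.22*z^2 - 1.39*z - 1.59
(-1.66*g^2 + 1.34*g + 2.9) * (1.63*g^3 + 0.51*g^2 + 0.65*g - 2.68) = -2.7058*g^5 + 1.3376*g^4 + 4.3314*g^3 + 6.7988*g^2 - 1.7062*g - 7.772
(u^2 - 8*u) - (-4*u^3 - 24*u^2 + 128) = 4*u^3 + 25*u^2 - 8*u - 128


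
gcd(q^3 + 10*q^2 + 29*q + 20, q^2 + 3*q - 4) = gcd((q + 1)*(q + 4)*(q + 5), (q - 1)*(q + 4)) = q + 4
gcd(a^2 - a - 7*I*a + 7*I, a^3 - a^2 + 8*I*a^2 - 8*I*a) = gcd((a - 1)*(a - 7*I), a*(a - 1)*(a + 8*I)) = a - 1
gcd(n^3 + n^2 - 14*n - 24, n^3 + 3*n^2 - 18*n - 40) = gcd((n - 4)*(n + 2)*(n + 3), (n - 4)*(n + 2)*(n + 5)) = n^2 - 2*n - 8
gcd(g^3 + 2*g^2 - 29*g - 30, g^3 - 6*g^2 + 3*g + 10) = g^2 - 4*g - 5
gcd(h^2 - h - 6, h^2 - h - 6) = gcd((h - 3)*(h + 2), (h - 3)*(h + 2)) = h^2 - h - 6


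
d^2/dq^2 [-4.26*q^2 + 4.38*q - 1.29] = -8.52000000000000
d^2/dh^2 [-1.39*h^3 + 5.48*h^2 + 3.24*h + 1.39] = 10.96 - 8.34*h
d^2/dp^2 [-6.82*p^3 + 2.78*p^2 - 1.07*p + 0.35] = 5.56 - 40.92*p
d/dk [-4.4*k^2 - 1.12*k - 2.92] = -8.8*k - 1.12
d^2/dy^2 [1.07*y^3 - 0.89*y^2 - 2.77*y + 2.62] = 6.42*y - 1.78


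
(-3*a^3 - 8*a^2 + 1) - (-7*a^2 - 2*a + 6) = -3*a^3 - a^2 + 2*a - 5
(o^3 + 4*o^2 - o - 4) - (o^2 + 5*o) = o^3 + 3*o^2 - 6*o - 4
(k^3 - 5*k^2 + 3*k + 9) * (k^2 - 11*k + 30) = k^5 - 16*k^4 + 88*k^3 - 174*k^2 - 9*k + 270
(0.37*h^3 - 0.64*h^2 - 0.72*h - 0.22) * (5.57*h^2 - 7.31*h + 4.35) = 2.0609*h^5 - 6.2695*h^4 + 2.2775*h^3 + 1.2538*h^2 - 1.5238*h - 0.957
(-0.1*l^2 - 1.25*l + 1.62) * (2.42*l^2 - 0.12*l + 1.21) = -0.242*l^4 - 3.013*l^3 + 3.9494*l^2 - 1.7069*l + 1.9602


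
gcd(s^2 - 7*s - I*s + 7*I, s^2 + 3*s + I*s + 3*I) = 1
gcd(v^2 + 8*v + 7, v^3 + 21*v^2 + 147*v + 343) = v + 7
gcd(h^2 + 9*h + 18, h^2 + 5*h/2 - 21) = h + 6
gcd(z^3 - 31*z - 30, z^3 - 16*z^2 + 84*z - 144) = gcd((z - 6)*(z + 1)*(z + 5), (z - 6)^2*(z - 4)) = z - 6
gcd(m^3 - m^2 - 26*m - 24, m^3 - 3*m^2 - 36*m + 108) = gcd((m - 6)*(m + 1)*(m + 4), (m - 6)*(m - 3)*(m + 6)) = m - 6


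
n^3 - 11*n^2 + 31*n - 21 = (n - 7)*(n - 3)*(n - 1)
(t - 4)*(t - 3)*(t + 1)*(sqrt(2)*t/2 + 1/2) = sqrt(2)*t^4/2 - 3*sqrt(2)*t^3 + t^3/2 - 3*t^2 + 5*sqrt(2)*t^2/2 + 5*t/2 + 6*sqrt(2)*t + 6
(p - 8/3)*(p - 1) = p^2 - 11*p/3 + 8/3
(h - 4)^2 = h^2 - 8*h + 16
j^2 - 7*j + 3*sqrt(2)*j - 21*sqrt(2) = (j - 7)*(j + 3*sqrt(2))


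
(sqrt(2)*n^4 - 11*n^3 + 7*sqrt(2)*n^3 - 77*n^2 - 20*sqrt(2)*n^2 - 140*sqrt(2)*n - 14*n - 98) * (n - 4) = sqrt(2)*n^5 - 11*n^4 + 3*sqrt(2)*n^4 - 48*sqrt(2)*n^3 - 33*n^3 - 60*sqrt(2)*n^2 + 294*n^2 - 42*n + 560*sqrt(2)*n + 392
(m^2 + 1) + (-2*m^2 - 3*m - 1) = -m^2 - 3*m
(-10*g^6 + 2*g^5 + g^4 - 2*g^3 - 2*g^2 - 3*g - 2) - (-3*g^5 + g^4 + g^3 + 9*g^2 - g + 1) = -10*g^6 + 5*g^5 - 3*g^3 - 11*g^2 - 2*g - 3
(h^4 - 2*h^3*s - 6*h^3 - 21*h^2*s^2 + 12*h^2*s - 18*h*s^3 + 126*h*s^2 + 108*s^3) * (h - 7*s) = h^5 - 9*h^4*s - 6*h^4 - 7*h^3*s^2 + 54*h^3*s + 129*h^2*s^3 + 42*h^2*s^2 + 126*h*s^4 - 774*h*s^3 - 756*s^4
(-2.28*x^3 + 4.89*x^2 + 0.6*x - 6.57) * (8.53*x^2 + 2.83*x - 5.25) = -19.4484*x^5 + 35.2593*x^4 + 30.9267*x^3 - 80.0166*x^2 - 21.7431*x + 34.4925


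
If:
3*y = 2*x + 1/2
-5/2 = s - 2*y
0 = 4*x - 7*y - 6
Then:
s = -33/2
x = -43/4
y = -7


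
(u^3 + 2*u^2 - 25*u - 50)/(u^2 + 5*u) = u - 3 - 10/u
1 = 1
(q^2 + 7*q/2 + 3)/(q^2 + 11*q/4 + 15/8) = 4*(q + 2)/(4*q + 5)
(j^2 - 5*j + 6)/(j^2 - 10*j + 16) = (j - 3)/(j - 8)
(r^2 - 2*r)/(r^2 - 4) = r/(r + 2)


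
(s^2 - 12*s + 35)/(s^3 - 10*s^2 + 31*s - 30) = (s - 7)/(s^2 - 5*s + 6)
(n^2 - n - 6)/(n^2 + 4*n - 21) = (n + 2)/(n + 7)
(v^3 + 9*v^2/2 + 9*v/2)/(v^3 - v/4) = 2*(2*v^2 + 9*v + 9)/(4*v^2 - 1)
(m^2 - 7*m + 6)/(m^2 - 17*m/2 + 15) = 2*(m - 1)/(2*m - 5)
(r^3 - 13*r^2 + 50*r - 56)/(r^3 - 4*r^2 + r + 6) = (r^2 - 11*r + 28)/(r^2 - 2*r - 3)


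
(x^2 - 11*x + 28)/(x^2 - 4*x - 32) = (-x^2 + 11*x - 28)/(-x^2 + 4*x + 32)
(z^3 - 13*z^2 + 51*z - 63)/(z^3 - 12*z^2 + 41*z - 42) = (z - 3)/(z - 2)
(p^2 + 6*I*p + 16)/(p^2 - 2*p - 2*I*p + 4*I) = (p + 8*I)/(p - 2)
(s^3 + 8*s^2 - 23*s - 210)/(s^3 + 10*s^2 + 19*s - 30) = (s^2 + 2*s - 35)/(s^2 + 4*s - 5)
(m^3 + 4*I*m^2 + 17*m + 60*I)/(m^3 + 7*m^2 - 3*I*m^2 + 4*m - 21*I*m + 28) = (m^2 + 8*I*m - 15)/(m^2 + m*(7 + I) + 7*I)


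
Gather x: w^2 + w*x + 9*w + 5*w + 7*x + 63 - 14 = w^2 + 14*w + x*(w + 7) + 49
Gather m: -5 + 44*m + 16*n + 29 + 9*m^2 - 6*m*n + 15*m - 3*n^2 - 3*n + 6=9*m^2 + m*(59 - 6*n) - 3*n^2 + 13*n + 30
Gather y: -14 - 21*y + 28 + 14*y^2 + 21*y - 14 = 14*y^2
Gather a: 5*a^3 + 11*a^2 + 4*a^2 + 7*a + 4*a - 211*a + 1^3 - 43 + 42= 5*a^3 + 15*a^2 - 200*a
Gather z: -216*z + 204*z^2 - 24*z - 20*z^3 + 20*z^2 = -20*z^3 + 224*z^2 - 240*z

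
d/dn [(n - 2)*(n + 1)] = 2*n - 1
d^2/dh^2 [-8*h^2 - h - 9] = -16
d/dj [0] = 0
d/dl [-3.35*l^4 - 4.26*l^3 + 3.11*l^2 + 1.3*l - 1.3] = -13.4*l^3 - 12.78*l^2 + 6.22*l + 1.3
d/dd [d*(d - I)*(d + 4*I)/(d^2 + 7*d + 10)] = (d^4 + 14*d^3 + d^2*(26 + 21*I) + 60*I*d + 40)/(d^4 + 14*d^3 + 69*d^2 + 140*d + 100)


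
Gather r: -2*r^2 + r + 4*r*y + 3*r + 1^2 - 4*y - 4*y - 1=-2*r^2 + r*(4*y + 4) - 8*y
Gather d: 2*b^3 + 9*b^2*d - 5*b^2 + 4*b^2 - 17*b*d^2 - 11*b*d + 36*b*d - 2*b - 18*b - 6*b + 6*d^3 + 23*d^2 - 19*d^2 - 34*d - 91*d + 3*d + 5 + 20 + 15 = 2*b^3 - b^2 - 26*b + 6*d^3 + d^2*(4 - 17*b) + d*(9*b^2 + 25*b - 122) + 40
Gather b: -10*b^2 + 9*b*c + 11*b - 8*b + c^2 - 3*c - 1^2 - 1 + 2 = -10*b^2 + b*(9*c + 3) + c^2 - 3*c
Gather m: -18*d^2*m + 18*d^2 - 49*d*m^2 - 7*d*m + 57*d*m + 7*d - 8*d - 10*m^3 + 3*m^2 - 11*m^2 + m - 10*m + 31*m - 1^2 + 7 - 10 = 18*d^2 - d - 10*m^3 + m^2*(-49*d - 8) + m*(-18*d^2 + 50*d + 22) - 4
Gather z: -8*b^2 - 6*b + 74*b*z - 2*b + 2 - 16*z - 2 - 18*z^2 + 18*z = -8*b^2 - 8*b - 18*z^2 + z*(74*b + 2)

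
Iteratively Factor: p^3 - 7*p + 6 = (p - 1)*(p^2 + p - 6) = (p - 2)*(p - 1)*(p + 3)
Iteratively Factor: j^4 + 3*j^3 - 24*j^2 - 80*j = (j + 4)*(j^3 - j^2 - 20*j) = (j - 5)*(j + 4)*(j^2 + 4*j) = j*(j - 5)*(j + 4)*(j + 4)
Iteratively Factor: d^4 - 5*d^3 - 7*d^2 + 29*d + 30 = (d + 1)*(d^3 - 6*d^2 - d + 30) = (d - 3)*(d + 1)*(d^2 - 3*d - 10) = (d - 5)*(d - 3)*(d + 1)*(d + 2)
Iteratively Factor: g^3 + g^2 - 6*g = (g + 3)*(g^2 - 2*g) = g*(g + 3)*(g - 2)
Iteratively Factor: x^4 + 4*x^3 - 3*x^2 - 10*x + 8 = (x - 1)*(x^3 + 5*x^2 + 2*x - 8) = (x - 1)*(x + 4)*(x^2 + x - 2) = (x - 1)^2*(x + 4)*(x + 2)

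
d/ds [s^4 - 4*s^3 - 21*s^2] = 2*s*(2*s^2 - 6*s - 21)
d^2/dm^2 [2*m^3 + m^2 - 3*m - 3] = 12*m + 2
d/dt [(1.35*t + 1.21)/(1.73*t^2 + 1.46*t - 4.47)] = (2.3355*t^2 + 1.971*t - (1.35*t + 1.21)*(3.46*t + 1.46) - 6.0345)/(1.73*t^2 + 1.46*t - 4.47)^2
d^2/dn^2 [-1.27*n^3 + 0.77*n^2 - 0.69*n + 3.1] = 1.54 - 7.62*n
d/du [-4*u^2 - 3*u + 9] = -8*u - 3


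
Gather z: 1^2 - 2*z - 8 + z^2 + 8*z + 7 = z^2 + 6*z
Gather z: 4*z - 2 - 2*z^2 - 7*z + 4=-2*z^2 - 3*z + 2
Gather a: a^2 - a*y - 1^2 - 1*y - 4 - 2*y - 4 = a^2 - a*y - 3*y - 9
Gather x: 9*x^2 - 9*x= 9*x^2 - 9*x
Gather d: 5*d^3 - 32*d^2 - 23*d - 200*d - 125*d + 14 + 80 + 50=5*d^3 - 32*d^2 - 348*d + 144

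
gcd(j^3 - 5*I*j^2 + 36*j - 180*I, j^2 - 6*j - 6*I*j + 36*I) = j - 6*I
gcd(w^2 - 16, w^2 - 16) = w^2 - 16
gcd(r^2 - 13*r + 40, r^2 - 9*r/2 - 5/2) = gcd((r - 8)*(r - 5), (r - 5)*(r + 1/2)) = r - 5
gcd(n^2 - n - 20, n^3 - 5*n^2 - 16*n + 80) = n^2 - n - 20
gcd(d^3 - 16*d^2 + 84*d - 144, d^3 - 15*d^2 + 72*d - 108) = d^2 - 12*d + 36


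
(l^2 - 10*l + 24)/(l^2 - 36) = (l - 4)/(l + 6)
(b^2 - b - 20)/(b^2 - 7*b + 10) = (b + 4)/(b - 2)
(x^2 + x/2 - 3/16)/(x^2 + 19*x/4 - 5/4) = (x + 3/4)/(x + 5)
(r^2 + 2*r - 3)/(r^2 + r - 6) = (r - 1)/(r - 2)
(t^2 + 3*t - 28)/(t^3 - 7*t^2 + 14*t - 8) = (t + 7)/(t^2 - 3*t + 2)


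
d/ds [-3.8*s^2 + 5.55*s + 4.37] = 5.55 - 7.6*s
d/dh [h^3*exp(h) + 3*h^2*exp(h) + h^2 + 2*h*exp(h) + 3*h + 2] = h^3*exp(h) + 6*h^2*exp(h) + 8*h*exp(h) + 2*h + 2*exp(h) + 3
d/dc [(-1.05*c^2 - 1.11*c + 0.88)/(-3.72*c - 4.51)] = (3.906*c^2 + 9.471*c + 8.2797)/(13.8384*c^2 + 33.5544*c + 20.3401)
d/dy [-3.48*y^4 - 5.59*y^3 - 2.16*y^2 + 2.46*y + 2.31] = -13.92*y^3 - 16.77*y^2 - 4.32*y + 2.46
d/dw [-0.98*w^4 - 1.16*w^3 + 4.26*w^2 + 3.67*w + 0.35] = -3.92*w^3 - 3.48*w^2 + 8.52*w + 3.67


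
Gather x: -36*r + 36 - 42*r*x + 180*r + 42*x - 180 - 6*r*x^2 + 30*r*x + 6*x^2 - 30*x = 144*r + x^2*(6 - 6*r) + x*(12 - 12*r) - 144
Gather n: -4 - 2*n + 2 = -2*n - 2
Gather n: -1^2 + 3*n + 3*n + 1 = 6*n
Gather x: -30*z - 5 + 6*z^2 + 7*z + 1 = 6*z^2 - 23*z - 4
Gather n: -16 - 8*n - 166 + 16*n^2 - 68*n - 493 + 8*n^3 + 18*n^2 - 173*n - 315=8*n^3 + 34*n^2 - 249*n - 990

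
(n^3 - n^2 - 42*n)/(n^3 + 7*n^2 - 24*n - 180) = n*(n - 7)/(n^2 + n - 30)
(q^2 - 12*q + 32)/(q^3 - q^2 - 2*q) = (-q^2 + 12*q - 32)/(q*(-q^2 + q + 2))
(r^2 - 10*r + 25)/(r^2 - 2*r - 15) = (r - 5)/(r + 3)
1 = 1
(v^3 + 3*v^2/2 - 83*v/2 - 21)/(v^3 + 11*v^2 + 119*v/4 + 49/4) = 2*(v - 6)/(2*v + 7)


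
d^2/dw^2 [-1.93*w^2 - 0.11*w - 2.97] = -3.86000000000000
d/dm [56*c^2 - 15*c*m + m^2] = -15*c + 2*m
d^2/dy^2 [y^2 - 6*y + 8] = 2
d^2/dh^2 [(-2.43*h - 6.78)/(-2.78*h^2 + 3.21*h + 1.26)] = ((-40.5324*h - 22.0962)*(-2.78*h^2 + 3.21*h + 1.26) - (2.43*h + 6.78)*(5.56*h - 3.21)*(11.12*h - 6.42))/(-2.78*h^2 + 3.21*h + 1.26)^3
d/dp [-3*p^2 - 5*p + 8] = -6*p - 5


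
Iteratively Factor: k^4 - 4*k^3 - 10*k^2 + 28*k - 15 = (k - 1)*(k^3 - 3*k^2 - 13*k + 15) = (k - 1)*(k + 3)*(k^2 - 6*k + 5) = (k - 5)*(k - 1)*(k + 3)*(k - 1)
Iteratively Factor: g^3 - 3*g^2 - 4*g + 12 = (g - 2)*(g^2 - g - 6) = (g - 3)*(g - 2)*(g + 2)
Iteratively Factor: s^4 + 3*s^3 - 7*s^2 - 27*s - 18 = (s - 3)*(s^3 + 6*s^2 + 11*s + 6) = (s - 3)*(s + 1)*(s^2 + 5*s + 6) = (s - 3)*(s + 1)*(s + 2)*(s + 3)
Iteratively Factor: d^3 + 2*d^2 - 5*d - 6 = (d + 3)*(d^2 - d - 2) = (d - 2)*(d + 3)*(d + 1)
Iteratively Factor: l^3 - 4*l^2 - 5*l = (l + 1)*(l^2 - 5*l) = l*(l + 1)*(l - 5)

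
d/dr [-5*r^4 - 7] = -20*r^3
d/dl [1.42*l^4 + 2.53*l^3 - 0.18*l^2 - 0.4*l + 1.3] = 5.68*l^3 + 7.59*l^2 - 0.36*l - 0.4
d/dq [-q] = -1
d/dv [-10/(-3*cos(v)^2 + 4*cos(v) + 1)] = 20*(3*cos(v) - 2)*sin(v)/(-3*cos(v)^2 + 4*cos(v) + 1)^2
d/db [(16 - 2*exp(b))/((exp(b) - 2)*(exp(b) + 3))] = 2*(exp(2*b) - 16*exp(b) - 2)*exp(b)/(exp(4*b) + 2*exp(3*b) - 11*exp(2*b) - 12*exp(b) + 36)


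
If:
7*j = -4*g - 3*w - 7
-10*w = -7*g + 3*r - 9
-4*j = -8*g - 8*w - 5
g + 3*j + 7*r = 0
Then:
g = -8325/8504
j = -1037/2126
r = 2967/8504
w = 117/1063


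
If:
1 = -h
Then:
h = -1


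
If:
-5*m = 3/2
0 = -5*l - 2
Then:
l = -2/5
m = -3/10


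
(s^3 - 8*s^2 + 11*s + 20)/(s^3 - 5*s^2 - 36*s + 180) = (s^2 - 3*s - 4)/(s^2 - 36)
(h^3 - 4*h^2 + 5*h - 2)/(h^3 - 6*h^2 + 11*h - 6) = (h - 1)/(h - 3)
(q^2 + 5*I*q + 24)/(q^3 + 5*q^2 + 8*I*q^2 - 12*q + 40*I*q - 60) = (q^2 + 5*I*q + 24)/(q^3 + q^2*(5 + 8*I) + q*(-12 + 40*I) - 60)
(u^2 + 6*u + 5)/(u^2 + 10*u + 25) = (u + 1)/(u + 5)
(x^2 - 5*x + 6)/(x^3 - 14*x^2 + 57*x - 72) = (x - 2)/(x^2 - 11*x + 24)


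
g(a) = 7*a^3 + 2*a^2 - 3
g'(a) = 21*a^2 + 4*a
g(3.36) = 285.11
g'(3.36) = 250.52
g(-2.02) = -52.54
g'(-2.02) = 77.61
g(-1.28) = -14.40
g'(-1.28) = 29.29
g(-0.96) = -7.35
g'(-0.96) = 15.51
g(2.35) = 98.89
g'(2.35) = 125.37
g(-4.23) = -497.02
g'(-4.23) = 358.83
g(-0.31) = -3.02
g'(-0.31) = 0.78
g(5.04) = 943.97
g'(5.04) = 553.59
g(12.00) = 12381.00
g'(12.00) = 3072.00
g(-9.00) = -4944.00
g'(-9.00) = 1665.00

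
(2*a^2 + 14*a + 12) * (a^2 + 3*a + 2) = 2*a^4 + 20*a^3 + 58*a^2 + 64*a + 24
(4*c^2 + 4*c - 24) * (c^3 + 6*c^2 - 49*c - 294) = 4*c^5 + 28*c^4 - 196*c^3 - 1516*c^2 + 7056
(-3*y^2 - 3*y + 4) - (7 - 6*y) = -3*y^2 + 3*y - 3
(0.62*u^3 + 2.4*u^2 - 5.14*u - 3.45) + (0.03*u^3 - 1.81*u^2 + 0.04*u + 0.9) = 0.65*u^3 + 0.59*u^2 - 5.1*u - 2.55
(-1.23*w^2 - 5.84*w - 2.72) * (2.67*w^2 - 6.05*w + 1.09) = -3.2841*w^4 - 8.1513*w^3 + 26.7289*w^2 + 10.0904*w - 2.9648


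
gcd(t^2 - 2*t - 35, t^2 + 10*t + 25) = t + 5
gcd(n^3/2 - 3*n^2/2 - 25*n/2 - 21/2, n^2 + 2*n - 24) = 1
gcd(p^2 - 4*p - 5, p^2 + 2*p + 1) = p + 1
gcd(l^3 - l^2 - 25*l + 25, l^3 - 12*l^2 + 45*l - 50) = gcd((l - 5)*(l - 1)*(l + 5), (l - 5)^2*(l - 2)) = l - 5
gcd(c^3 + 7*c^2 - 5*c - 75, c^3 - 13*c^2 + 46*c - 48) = c - 3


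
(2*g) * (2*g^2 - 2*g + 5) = 4*g^3 - 4*g^2 + 10*g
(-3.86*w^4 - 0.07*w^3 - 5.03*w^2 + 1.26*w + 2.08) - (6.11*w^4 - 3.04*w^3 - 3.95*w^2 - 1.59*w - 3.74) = -9.97*w^4 + 2.97*w^3 - 1.08*w^2 + 2.85*w + 5.82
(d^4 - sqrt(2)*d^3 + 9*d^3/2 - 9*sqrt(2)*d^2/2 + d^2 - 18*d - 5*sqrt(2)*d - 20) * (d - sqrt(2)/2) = d^5 - 3*sqrt(2)*d^4/2 + 9*d^4/2 - 27*sqrt(2)*d^3/4 + 2*d^3 - 27*d^2/2 - 11*sqrt(2)*d^2/2 - 15*d + 9*sqrt(2)*d + 10*sqrt(2)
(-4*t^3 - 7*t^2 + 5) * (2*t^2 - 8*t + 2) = -8*t^5 + 18*t^4 + 48*t^3 - 4*t^2 - 40*t + 10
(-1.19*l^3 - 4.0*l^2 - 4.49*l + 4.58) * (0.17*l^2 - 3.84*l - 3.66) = -0.2023*l^5 + 3.8896*l^4 + 18.9521*l^3 + 32.6602*l^2 - 1.1538*l - 16.7628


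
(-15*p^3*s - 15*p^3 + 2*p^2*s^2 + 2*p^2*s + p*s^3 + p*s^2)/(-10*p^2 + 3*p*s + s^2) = p*(3*p*s + 3*p - s^2 - s)/(2*p - s)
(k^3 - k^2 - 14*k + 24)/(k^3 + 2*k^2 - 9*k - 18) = (k^2 + 2*k - 8)/(k^2 + 5*k + 6)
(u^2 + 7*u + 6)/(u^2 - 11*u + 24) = (u^2 + 7*u + 6)/(u^2 - 11*u + 24)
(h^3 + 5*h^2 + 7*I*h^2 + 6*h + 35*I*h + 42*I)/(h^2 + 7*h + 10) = (h^2 + h*(3 + 7*I) + 21*I)/(h + 5)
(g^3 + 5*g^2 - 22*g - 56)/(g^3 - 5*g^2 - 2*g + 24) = (g + 7)/(g - 3)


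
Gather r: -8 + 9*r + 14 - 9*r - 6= 0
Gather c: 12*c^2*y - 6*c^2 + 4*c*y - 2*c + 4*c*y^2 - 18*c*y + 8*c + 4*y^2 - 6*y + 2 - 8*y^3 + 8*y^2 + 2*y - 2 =c^2*(12*y - 6) + c*(4*y^2 - 14*y + 6) - 8*y^3 + 12*y^2 - 4*y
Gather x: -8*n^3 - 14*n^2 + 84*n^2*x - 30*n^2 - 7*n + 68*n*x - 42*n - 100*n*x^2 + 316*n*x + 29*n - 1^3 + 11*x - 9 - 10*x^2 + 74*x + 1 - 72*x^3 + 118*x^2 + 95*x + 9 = -8*n^3 - 44*n^2 - 20*n - 72*x^3 + x^2*(108 - 100*n) + x*(84*n^2 + 384*n + 180)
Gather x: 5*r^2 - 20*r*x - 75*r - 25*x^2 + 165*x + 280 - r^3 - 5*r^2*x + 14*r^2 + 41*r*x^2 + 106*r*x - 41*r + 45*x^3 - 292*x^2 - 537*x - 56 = -r^3 + 19*r^2 - 116*r + 45*x^3 + x^2*(41*r - 317) + x*(-5*r^2 + 86*r - 372) + 224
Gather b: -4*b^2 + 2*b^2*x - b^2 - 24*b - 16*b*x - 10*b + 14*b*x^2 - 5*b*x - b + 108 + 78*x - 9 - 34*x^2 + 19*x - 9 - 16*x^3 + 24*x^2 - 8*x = b^2*(2*x - 5) + b*(14*x^2 - 21*x - 35) - 16*x^3 - 10*x^2 + 89*x + 90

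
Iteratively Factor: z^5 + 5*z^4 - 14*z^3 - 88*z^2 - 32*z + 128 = (z + 2)*(z^4 + 3*z^3 - 20*z^2 - 48*z + 64) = (z - 4)*(z + 2)*(z^3 + 7*z^2 + 8*z - 16) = (z - 4)*(z + 2)*(z + 4)*(z^2 + 3*z - 4) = (z - 4)*(z + 2)*(z + 4)^2*(z - 1)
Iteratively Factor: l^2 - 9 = (l + 3)*(l - 3)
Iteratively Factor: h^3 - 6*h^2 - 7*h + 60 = (h + 3)*(h^2 - 9*h + 20) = (h - 4)*(h + 3)*(h - 5)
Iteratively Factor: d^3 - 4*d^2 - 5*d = (d)*(d^2 - 4*d - 5) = d*(d + 1)*(d - 5)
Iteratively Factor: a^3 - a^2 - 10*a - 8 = (a + 2)*(a^2 - 3*a - 4) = (a - 4)*(a + 2)*(a + 1)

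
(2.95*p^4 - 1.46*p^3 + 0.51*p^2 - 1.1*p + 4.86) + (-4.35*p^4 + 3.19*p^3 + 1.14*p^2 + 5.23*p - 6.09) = -1.4*p^4 + 1.73*p^3 + 1.65*p^2 + 4.13*p - 1.23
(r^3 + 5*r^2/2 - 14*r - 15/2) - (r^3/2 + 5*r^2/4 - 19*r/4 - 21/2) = r^3/2 + 5*r^2/4 - 37*r/4 + 3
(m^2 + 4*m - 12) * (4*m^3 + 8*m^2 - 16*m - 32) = 4*m^5 + 24*m^4 - 32*m^3 - 192*m^2 + 64*m + 384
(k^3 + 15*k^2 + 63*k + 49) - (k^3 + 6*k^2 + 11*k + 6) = 9*k^2 + 52*k + 43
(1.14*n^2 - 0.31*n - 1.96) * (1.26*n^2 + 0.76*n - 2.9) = 1.4364*n^4 + 0.4758*n^3 - 6.0112*n^2 - 0.5906*n + 5.684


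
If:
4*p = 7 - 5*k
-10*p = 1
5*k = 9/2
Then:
No Solution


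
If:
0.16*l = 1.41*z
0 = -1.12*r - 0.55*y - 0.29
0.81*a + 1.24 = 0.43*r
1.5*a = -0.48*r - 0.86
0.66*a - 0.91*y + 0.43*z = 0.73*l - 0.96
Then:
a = -0.93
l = 4.27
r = 1.13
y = -2.82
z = 0.48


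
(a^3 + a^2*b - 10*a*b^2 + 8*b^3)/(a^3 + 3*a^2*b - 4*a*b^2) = (a - 2*b)/a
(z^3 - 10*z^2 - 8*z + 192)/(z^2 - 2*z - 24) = z - 8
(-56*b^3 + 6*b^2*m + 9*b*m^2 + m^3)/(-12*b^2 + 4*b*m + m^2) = (28*b^2 + 11*b*m + m^2)/(6*b + m)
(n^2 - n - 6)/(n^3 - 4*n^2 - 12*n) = (n - 3)/(n*(n - 6))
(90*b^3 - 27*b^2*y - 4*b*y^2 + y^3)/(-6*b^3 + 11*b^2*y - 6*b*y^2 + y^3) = (-30*b^2 - b*y + y^2)/(2*b^2 - 3*b*y + y^2)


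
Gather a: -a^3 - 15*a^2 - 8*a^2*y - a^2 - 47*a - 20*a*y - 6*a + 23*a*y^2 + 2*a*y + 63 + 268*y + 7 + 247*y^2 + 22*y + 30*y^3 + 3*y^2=-a^3 + a^2*(-8*y - 16) + a*(23*y^2 - 18*y - 53) + 30*y^3 + 250*y^2 + 290*y + 70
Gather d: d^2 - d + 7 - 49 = d^2 - d - 42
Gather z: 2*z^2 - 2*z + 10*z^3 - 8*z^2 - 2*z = 10*z^3 - 6*z^2 - 4*z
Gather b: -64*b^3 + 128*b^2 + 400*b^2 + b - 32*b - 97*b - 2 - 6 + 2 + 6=-64*b^3 + 528*b^2 - 128*b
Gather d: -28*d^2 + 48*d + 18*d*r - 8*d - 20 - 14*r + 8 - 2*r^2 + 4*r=-28*d^2 + d*(18*r + 40) - 2*r^2 - 10*r - 12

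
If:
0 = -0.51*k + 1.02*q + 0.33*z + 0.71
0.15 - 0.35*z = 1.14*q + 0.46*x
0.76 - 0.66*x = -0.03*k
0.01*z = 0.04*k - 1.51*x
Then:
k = -4.43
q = 49.23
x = 0.95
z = -161.18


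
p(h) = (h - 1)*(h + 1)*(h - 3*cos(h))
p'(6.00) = 43.10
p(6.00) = 109.18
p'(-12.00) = 721.95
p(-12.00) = -2078.01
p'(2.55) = 40.41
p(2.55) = 27.73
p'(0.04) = -1.35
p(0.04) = 2.95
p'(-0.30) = 1.80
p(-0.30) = 2.88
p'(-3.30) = 16.80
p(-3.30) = -3.34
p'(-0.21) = 0.96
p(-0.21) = 3.01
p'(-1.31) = 4.10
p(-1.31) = -1.49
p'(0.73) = -3.60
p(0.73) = 0.70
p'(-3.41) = 22.61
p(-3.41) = -5.50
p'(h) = (h - 1)*(h + 1)*(3*sin(h) + 1) + (h - 1)*(h - 3*cos(h)) + (h + 1)*(h - 3*cos(h))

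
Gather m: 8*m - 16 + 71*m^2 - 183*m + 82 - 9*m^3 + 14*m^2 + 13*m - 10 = -9*m^3 + 85*m^2 - 162*m + 56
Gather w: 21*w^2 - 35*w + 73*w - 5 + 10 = 21*w^2 + 38*w + 5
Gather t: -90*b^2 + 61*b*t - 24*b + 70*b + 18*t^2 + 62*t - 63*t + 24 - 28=-90*b^2 + 46*b + 18*t^2 + t*(61*b - 1) - 4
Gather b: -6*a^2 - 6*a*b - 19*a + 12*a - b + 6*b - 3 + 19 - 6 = -6*a^2 - 7*a + b*(5 - 6*a) + 10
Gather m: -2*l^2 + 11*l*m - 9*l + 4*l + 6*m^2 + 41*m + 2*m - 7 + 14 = -2*l^2 - 5*l + 6*m^2 + m*(11*l + 43) + 7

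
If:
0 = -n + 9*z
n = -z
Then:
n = 0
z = 0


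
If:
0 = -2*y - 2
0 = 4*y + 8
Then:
No Solution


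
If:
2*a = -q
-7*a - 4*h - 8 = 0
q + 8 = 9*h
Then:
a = -104/55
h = 72/55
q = 208/55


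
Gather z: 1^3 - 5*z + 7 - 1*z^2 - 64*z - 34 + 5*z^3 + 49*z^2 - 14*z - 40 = 5*z^3 + 48*z^2 - 83*z - 66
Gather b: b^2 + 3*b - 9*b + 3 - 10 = b^2 - 6*b - 7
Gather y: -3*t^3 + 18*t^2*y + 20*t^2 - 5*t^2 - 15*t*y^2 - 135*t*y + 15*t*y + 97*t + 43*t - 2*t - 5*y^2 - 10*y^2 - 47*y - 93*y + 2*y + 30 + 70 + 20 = -3*t^3 + 15*t^2 + 138*t + y^2*(-15*t - 15) + y*(18*t^2 - 120*t - 138) + 120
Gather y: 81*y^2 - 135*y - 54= 81*y^2 - 135*y - 54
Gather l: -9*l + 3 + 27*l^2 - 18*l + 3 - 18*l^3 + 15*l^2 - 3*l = -18*l^3 + 42*l^2 - 30*l + 6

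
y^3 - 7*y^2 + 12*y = y*(y - 4)*(y - 3)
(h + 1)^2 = h^2 + 2*h + 1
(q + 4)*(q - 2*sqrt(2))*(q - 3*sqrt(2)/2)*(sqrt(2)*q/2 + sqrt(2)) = sqrt(2)*q^4/2 - 7*q^3/2 + 3*sqrt(2)*q^3 - 21*q^2 + 7*sqrt(2)*q^2 - 28*q + 18*sqrt(2)*q + 24*sqrt(2)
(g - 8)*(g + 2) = g^2 - 6*g - 16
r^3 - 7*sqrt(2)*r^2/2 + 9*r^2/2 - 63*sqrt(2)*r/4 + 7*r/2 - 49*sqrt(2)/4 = (r + 1)*(r + 7/2)*(r - 7*sqrt(2)/2)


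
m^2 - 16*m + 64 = (m - 8)^2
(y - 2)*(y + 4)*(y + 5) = y^3 + 7*y^2 + 2*y - 40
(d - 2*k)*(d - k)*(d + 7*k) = d^3 + 4*d^2*k - 19*d*k^2 + 14*k^3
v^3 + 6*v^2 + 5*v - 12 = (v - 1)*(v + 3)*(v + 4)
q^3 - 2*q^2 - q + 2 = (q - 2)*(q - 1)*(q + 1)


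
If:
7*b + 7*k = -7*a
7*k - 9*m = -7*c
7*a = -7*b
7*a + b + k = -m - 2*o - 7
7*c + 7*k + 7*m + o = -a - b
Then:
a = -31*o/96 - 7/6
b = 31*o/96 + 7/6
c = -9*o/112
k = 0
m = -o/16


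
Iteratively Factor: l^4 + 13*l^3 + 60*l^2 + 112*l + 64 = (l + 4)*(l^3 + 9*l^2 + 24*l + 16) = (l + 4)^2*(l^2 + 5*l + 4) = (l + 4)^3*(l + 1)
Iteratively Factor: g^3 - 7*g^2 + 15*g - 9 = (g - 3)*(g^2 - 4*g + 3) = (g - 3)*(g - 1)*(g - 3)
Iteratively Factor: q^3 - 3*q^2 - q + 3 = (q - 3)*(q^2 - 1) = (q - 3)*(q - 1)*(q + 1)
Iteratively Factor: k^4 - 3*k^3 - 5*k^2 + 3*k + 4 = (k + 1)*(k^3 - 4*k^2 - k + 4) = (k - 4)*(k + 1)*(k^2 - 1) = (k - 4)*(k - 1)*(k + 1)*(k + 1)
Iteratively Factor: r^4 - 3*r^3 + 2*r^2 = (r)*(r^3 - 3*r^2 + 2*r) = r*(r - 2)*(r^2 - r) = r^2*(r - 2)*(r - 1)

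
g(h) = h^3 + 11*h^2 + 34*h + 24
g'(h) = 3*h^2 + 22*h + 34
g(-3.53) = -2.94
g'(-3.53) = -6.28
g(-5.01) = 4.01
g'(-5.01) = -0.92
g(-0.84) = 2.61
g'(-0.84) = 17.64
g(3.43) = 310.39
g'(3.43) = 144.75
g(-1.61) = -6.40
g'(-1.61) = 6.36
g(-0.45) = 10.84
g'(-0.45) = 24.71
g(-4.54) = 2.79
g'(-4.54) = -4.05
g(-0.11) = 20.39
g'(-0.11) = 31.62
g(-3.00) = -6.00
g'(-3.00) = -5.00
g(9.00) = 1950.00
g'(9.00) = 475.00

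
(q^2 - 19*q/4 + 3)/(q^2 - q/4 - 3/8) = 2*(q - 4)/(2*q + 1)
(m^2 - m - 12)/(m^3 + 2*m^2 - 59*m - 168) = (m - 4)/(m^2 - m - 56)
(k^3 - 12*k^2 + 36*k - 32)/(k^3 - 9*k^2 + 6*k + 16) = (k - 2)/(k + 1)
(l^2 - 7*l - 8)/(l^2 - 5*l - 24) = (l + 1)/(l + 3)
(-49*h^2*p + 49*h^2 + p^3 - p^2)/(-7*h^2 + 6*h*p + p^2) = (-7*h*p + 7*h + p^2 - p)/(-h + p)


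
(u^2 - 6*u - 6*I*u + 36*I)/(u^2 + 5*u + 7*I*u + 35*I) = (u^2 - 6*u*(1 + I) + 36*I)/(u^2 + u*(5 + 7*I) + 35*I)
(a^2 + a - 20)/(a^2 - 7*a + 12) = (a + 5)/(a - 3)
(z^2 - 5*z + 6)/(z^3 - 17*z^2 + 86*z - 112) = (z - 3)/(z^2 - 15*z + 56)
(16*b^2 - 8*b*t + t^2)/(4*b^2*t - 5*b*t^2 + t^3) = (-4*b + t)/(t*(-b + t))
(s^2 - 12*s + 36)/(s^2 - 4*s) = (s^2 - 12*s + 36)/(s*(s - 4))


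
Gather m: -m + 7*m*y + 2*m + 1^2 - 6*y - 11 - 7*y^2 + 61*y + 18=m*(7*y + 1) - 7*y^2 + 55*y + 8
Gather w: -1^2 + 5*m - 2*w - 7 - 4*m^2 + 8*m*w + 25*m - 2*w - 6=-4*m^2 + 30*m + w*(8*m - 4) - 14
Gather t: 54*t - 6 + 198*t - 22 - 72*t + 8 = 180*t - 20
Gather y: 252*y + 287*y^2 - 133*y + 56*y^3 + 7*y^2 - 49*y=56*y^3 + 294*y^2 + 70*y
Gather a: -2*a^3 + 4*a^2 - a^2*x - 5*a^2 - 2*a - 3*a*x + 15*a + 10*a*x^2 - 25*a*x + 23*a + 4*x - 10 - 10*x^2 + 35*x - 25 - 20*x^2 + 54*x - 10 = -2*a^3 + a^2*(-x - 1) + a*(10*x^2 - 28*x + 36) - 30*x^2 + 93*x - 45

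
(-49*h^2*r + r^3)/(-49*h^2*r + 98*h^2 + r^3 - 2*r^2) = r/(r - 2)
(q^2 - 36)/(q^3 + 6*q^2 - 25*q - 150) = (q - 6)/(q^2 - 25)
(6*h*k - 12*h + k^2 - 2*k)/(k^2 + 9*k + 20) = (6*h*k - 12*h + k^2 - 2*k)/(k^2 + 9*k + 20)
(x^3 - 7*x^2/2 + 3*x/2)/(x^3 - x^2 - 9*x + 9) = x*(2*x - 1)/(2*(x^2 + 2*x - 3))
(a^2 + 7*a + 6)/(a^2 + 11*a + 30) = (a + 1)/(a + 5)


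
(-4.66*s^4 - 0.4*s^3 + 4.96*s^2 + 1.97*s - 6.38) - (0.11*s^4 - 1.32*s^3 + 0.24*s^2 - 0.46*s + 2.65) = -4.77*s^4 + 0.92*s^3 + 4.72*s^2 + 2.43*s - 9.03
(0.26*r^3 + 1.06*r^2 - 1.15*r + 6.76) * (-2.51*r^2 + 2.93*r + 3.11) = -0.6526*r^5 - 1.8988*r^4 + 6.8009*r^3 - 17.0405*r^2 + 16.2303*r + 21.0236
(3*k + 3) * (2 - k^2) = -3*k^3 - 3*k^2 + 6*k + 6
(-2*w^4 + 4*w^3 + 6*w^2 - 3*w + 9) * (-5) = 10*w^4 - 20*w^3 - 30*w^2 + 15*w - 45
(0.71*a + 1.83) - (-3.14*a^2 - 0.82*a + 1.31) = 3.14*a^2 + 1.53*a + 0.52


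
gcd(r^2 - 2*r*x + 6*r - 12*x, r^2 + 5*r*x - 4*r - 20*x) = 1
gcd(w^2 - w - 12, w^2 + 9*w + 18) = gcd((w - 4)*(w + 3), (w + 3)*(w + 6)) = w + 3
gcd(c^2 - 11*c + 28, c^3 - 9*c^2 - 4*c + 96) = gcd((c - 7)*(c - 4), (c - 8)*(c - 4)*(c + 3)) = c - 4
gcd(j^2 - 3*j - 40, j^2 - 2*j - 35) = j + 5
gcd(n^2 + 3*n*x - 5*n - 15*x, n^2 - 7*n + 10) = n - 5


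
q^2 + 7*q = q*(q + 7)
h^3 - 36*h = h*(h - 6)*(h + 6)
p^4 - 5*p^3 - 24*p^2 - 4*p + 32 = (p - 8)*(p - 1)*(p + 2)^2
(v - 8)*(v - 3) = v^2 - 11*v + 24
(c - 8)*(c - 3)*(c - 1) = c^3 - 12*c^2 + 35*c - 24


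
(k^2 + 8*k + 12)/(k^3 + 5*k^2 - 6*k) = (k + 2)/(k*(k - 1))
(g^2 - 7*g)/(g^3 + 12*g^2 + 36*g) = (g - 7)/(g^2 + 12*g + 36)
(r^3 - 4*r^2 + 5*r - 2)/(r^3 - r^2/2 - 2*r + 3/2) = 2*(r - 2)/(2*r + 3)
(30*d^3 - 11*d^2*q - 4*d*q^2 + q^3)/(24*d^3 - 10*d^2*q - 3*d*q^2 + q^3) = (-5*d + q)/(-4*d + q)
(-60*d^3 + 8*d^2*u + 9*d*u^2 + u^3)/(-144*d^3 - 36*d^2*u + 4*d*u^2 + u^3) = (-10*d^2 + 3*d*u + u^2)/(-24*d^2 - 2*d*u + u^2)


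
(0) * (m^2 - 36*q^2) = 0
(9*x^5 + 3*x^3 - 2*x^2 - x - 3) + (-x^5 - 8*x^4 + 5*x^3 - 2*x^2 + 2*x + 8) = 8*x^5 - 8*x^4 + 8*x^3 - 4*x^2 + x + 5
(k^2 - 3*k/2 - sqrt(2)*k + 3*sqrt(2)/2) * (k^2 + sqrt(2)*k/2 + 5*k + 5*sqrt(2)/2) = k^4 - sqrt(2)*k^3/2 + 7*k^3/2 - 17*k^2/2 - 7*sqrt(2)*k^2/4 - 7*k/2 + 15*sqrt(2)*k/4 + 15/2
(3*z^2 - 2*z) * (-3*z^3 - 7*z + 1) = -9*z^5 + 6*z^4 - 21*z^3 + 17*z^2 - 2*z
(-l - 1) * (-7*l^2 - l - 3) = 7*l^3 + 8*l^2 + 4*l + 3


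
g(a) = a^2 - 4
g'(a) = 2*a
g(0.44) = -3.81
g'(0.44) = 0.88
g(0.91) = -3.17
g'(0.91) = 1.82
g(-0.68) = -3.54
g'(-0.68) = -1.36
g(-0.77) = -3.41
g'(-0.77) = -1.54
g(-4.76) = 18.66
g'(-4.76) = -9.52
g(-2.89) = 4.35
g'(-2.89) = -5.78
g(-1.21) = -2.54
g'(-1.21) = -2.42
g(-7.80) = 56.84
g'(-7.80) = -15.60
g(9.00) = 77.00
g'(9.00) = 18.00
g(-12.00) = 140.00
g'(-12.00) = -24.00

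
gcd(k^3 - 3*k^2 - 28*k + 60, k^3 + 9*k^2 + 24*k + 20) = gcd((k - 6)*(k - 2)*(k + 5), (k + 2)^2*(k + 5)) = k + 5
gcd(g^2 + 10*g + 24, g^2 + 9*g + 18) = g + 6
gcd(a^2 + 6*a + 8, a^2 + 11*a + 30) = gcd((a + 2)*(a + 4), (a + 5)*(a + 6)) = 1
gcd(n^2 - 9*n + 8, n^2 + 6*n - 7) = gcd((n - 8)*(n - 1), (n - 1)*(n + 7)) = n - 1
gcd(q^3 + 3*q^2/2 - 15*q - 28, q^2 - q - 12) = q - 4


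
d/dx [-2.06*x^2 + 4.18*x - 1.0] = 4.18 - 4.12*x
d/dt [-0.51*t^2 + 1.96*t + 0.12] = 1.96 - 1.02*t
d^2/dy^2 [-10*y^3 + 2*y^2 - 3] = 4 - 60*y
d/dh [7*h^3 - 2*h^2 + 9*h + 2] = 21*h^2 - 4*h + 9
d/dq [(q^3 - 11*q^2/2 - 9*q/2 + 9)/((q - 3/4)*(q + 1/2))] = 4*(16*q^4 - 8*q^3 + 76*q^2 - 222*q + 63)/(64*q^4 - 32*q^3 - 44*q^2 + 12*q + 9)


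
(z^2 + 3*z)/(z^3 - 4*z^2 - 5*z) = (z + 3)/(z^2 - 4*z - 5)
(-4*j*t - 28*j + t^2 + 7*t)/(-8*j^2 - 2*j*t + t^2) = (t + 7)/(2*j + t)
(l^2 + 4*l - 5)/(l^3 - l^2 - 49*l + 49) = (l + 5)/(l^2 - 49)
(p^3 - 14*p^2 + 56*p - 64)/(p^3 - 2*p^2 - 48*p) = (p^2 - 6*p + 8)/(p*(p + 6))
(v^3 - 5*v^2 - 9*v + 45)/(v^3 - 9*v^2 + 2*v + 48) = (v^2 - 2*v - 15)/(v^2 - 6*v - 16)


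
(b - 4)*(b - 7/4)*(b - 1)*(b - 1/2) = b^4 - 29*b^3/4 + 129*b^2/8 - 107*b/8 + 7/2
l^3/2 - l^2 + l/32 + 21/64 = (l/2 + 1/4)*(l - 7/4)*(l - 3/4)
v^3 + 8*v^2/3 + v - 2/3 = (v - 1/3)*(v + 1)*(v + 2)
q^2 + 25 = (q - 5*I)*(q + 5*I)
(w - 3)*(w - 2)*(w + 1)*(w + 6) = w^4 + 2*w^3 - 23*w^2 + 12*w + 36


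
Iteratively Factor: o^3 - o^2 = (o)*(o^2 - o) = o*(o - 1)*(o)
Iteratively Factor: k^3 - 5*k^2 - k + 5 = (k - 5)*(k^2 - 1) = (k - 5)*(k + 1)*(k - 1)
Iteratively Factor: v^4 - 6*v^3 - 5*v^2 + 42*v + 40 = (v + 1)*(v^3 - 7*v^2 + 2*v + 40) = (v - 5)*(v + 1)*(v^2 - 2*v - 8) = (v - 5)*(v - 4)*(v + 1)*(v + 2)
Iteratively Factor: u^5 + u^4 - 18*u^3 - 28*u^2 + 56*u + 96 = (u + 2)*(u^4 - u^3 - 16*u^2 + 4*u + 48) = (u + 2)*(u + 3)*(u^3 - 4*u^2 - 4*u + 16) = (u - 4)*(u + 2)*(u + 3)*(u^2 - 4) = (u - 4)*(u - 2)*(u + 2)*(u + 3)*(u + 2)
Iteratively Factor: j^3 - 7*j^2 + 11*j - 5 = (j - 1)*(j^2 - 6*j + 5) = (j - 5)*(j - 1)*(j - 1)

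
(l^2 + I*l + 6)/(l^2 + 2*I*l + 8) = (l + 3*I)/(l + 4*I)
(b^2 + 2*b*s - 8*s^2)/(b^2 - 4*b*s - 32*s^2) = (-b + 2*s)/(-b + 8*s)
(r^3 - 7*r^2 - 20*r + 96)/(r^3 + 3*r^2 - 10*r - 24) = (r - 8)/(r + 2)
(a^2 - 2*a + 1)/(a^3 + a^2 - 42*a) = (a^2 - 2*a + 1)/(a*(a^2 + a - 42))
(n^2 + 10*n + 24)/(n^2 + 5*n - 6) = (n + 4)/(n - 1)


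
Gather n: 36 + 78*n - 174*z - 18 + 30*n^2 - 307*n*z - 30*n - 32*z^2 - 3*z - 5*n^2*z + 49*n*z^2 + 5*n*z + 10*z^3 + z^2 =n^2*(30 - 5*z) + n*(49*z^2 - 302*z + 48) + 10*z^3 - 31*z^2 - 177*z + 18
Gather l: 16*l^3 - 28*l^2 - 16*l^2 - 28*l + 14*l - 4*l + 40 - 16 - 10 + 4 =16*l^3 - 44*l^2 - 18*l + 18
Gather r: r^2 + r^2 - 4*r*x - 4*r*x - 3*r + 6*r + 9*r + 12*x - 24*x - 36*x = 2*r^2 + r*(12 - 8*x) - 48*x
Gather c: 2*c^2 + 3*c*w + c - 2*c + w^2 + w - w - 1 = 2*c^2 + c*(3*w - 1) + w^2 - 1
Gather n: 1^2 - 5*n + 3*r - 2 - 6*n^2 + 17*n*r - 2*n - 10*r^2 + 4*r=-6*n^2 + n*(17*r - 7) - 10*r^2 + 7*r - 1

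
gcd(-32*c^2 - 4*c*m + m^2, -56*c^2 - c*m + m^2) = 8*c - m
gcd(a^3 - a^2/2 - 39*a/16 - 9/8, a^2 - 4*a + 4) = a - 2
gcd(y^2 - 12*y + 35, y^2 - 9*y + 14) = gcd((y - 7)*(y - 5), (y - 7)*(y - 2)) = y - 7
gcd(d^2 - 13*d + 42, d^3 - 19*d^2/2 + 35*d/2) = d - 7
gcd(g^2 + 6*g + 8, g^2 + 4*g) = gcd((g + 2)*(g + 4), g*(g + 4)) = g + 4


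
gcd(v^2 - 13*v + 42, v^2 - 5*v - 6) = v - 6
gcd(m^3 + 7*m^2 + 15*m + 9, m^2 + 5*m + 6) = m + 3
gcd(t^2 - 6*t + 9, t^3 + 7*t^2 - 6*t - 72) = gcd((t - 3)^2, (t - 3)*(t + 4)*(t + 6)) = t - 3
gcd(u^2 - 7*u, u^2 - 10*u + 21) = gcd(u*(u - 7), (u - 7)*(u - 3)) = u - 7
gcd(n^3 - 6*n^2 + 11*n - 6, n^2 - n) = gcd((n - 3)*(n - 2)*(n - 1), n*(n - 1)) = n - 1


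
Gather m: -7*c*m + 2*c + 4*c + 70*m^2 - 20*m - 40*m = 6*c + 70*m^2 + m*(-7*c - 60)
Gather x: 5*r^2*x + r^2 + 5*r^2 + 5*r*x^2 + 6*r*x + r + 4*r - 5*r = 6*r^2 + 5*r*x^2 + x*(5*r^2 + 6*r)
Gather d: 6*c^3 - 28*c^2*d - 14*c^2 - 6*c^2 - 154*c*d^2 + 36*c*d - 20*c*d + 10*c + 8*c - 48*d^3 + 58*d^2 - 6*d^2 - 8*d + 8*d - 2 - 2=6*c^3 - 20*c^2 + 18*c - 48*d^3 + d^2*(52 - 154*c) + d*(-28*c^2 + 16*c) - 4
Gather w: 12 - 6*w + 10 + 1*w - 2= 20 - 5*w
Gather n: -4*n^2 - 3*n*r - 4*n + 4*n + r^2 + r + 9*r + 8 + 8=-4*n^2 - 3*n*r + r^2 + 10*r + 16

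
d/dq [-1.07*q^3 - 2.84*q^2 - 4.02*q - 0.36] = -3.21*q^2 - 5.68*q - 4.02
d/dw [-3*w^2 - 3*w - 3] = -6*w - 3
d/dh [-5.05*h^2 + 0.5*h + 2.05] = 0.5 - 10.1*h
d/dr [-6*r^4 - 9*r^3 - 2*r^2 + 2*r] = -24*r^3 - 27*r^2 - 4*r + 2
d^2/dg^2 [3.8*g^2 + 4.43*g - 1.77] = 7.60000000000000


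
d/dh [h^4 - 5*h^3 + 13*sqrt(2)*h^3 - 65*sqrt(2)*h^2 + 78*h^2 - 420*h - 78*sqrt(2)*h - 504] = 4*h^3 - 15*h^2 + 39*sqrt(2)*h^2 - 130*sqrt(2)*h + 156*h - 420 - 78*sqrt(2)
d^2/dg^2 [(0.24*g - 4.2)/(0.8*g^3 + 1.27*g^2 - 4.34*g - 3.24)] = (0.9216*g^5 - 30.79296*g^4 - 65.834448*g^3 + 54.31428*g^2 + 79.504272*g - 199.532928)/(0.512*g^9 + 2.4384*g^8 - 4.46184*g^7 - 30.629057*g^6 + 4.454442*g^5 + 123.581928*g^4 + 50.597128*g^3 - 143.086176*g^2 - 136.678752*g - 34.012224)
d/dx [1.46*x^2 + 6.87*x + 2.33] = 2.92*x + 6.87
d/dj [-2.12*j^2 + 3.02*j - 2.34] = 3.02 - 4.24*j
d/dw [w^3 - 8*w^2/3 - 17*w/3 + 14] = 3*w^2 - 16*w/3 - 17/3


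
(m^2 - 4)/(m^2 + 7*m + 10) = (m - 2)/(m + 5)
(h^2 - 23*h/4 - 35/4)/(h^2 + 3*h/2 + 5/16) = 4*(h - 7)/(4*h + 1)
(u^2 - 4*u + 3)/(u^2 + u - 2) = (u - 3)/(u + 2)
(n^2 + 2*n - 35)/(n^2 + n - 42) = (n - 5)/(n - 6)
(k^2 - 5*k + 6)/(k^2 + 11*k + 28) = (k^2 - 5*k + 6)/(k^2 + 11*k + 28)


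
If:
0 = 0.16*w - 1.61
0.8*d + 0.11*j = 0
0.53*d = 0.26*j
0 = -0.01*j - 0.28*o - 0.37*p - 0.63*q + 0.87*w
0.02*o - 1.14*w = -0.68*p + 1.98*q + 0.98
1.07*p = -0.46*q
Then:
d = 0.00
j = 0.00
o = 39.89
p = 2.20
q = -5.13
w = 10.06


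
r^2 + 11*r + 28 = (r + 4)*(r + 7)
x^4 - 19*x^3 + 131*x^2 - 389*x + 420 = (x - 7)*(x - 5)*(x - 4)*(x - 3)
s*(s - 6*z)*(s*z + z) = s^3*z - 6*s^2*z^2 + s^2*z - 6*s*z^2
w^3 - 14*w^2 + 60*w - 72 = (w - 6)^2*(w - 2)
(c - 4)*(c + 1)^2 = c^3 - 2*c^2 - 7*c - 4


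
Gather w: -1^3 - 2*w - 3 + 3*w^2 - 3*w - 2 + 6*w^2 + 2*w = 9*w^2 - 3*w - 6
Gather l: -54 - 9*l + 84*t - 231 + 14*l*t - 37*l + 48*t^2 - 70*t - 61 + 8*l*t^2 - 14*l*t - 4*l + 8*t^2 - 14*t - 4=l*(8*t^2 - 50) + 56*t^2 - 350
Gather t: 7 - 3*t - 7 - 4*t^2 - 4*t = -4*t^2 - 7*t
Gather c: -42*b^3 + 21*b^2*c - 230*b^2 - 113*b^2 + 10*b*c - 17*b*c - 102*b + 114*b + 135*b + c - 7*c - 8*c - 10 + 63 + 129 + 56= -42*b^3 - 343*b^2 + 147*b + c*(21*b^2 - 7*b - 14) + 238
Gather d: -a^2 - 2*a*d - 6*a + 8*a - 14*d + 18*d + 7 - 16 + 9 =-a^2 + 2*a + d*(4 - 2*a)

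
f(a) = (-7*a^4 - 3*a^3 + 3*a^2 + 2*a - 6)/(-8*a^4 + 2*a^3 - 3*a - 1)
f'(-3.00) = -0.05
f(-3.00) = 0.68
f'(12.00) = 0.00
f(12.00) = 0.92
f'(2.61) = -0.03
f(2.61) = 1.04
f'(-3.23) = -0.05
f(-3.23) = 0.69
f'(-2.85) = -0.06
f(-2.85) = 0.67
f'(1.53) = -0.00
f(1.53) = 1.07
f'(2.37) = -0.03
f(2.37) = 1.05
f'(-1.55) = 0.12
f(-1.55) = 0.62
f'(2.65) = -0.03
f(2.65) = 1.04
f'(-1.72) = 0.02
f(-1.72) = 0.61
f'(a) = (32*a^3 - 6*a^2 + 3)*(-7*a^4 - 3*a^3 + 3*a^2 + 2*a - 6)/(-8*a^4 + 2*a^3 - 3*a - 1)^2 + (-28*a^3 - 9*a^2 + 6*a + 2)/(-8*a^4 + 2*a^3 - 3*a - 1) = (-38*a^6 + 48*a^5 + 105*a^4 - 154*a^3 + 36*a^2 - 6*a - 20)/(64*a^8 - 32*a^7 + 4*a^6 + 48*a^5 + 4*a^4 - 4*a^3 + 9*a^2 + 6*a + 1)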